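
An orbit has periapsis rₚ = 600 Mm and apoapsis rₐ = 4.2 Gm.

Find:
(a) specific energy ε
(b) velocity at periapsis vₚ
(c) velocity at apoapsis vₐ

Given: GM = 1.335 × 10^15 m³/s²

Convert to SI: rₚ = 600 Mm = 6e+08 m; rₐ = 4.2 Gm = 4.2e+09 m.
(a) With a = (rₚ + rₐ)/2 = 2.4e+09 m, ε = −GM/(2a) = −1.335e+15/(2 · 2.4e+09) J/kg ≈ -2.781e+05 J/kg
(b) With a = (rₚ + rₐ)/2 = 2.4e+09 m, vₚ = √(GM (2/rₚ − 1/a)) = √(1.335e+15 · (2/6e+08 − 1/2.4e+09)) m/s ≈ 1973 m/s
(c) With a = (rₚ + rₐ)/2 = 2.4e+09 m, vₐ = √(GM (2/rₐ − 1/a)) = √(1.335e+15 · (2/4.2e+09 − 1/2.4e+09)) m/s ≈ 281.9 m/s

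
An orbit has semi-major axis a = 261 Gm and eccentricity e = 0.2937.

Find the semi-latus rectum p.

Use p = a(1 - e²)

Convert to SI: a = 261 Gm = 2.61e+11 m.
p = a (1 − e²).
p = 2.61e+11 · (1 − (0.2937)²) = 2.61e+11 · 0.91374 ≈ 2.385e+11 m = 238.5 Gm.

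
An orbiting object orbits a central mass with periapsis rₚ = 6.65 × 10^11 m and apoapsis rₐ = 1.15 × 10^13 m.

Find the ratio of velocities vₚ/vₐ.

Conservation of angular momentum gives rₚvₚ = rₐvₐ, so vₚ/vₐ = rₐ/rₚ.
vₚ/vₐ = 1.15e+13 / 6.65e+11 ≈ 17.29.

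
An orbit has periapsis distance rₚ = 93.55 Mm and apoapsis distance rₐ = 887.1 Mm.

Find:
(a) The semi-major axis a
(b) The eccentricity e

Convert to SI: rₚ = 93.55 Mm = 9.355e+07 m; rₐ = 887.1 Mm = 8.871e+08 m.
(a) a = (rₚ + rₐ) / 2 = (9.355e+07 + 8.871e+08) / 2 ≈ 4.903e+08 m = 490.3 Mm.
(b) e = (rₐ − rₚ) / (rₐ + rₚ) = (8.871e+08 − 9.355e+07) / (8.871e+08 + 9.355e+07) ≈ 0.8092.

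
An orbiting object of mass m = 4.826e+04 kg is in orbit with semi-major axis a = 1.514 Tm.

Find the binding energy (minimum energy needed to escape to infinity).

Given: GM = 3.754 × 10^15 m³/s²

Convert to SI: a = 1.514 Tm = 1.514e+12 m.
Total orbital energy is E = −GMm/(2a); binding energy is E_bind = −E = GMm/(2a).
E_bind = 3.754e+15 · 4.826e+04 / (2 · 1.514e+12) J ≈ 5.983e+07 J = 59.83 MJ.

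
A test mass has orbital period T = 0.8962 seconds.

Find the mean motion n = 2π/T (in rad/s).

n = 2π / T.
n = 2π / 0.8962 s ≈ 7.011 rad/s.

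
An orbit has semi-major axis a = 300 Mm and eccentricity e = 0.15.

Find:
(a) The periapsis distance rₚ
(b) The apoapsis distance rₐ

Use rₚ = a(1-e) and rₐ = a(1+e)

Convert to SI: a = 300 Mm = 3e+08 m.
(a) rₚ = a(1 − e) = 3e+08 · (1 − 0.15) = 3e+08 · 0.85 ≈ 2.55e+08 m = 255 Mm.
(b) rₐ = a(1 + e) = 3e+08 · (1 + 0.15) = 3e+08 · 1.15 ≈ 3.45e+08 m = 345 Mm.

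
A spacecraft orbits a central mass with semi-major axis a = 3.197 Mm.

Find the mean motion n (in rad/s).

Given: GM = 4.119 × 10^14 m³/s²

Convert to SI: a = 3.197 Mm = 3.197e+06 m.
n = √(GM / a³).
n = √(4.119e+14 / (3.197e+06)³) rad/s ≈ 0.00355 rad/s.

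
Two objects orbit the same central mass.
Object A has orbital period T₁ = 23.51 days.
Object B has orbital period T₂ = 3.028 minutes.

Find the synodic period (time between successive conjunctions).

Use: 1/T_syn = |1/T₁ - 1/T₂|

Convert to SI: T₁ = 23.51 days = 2.03126e+06 s; T₂ = 3.028 minutes = 181.68 s.
T_syn = |T₁ · T₂ / (T₁ − T₂)|.
T_syn = |2.03126e+06 · 181.68 / (2.03126e+06 − 181.68)| s ≈ 181.7 s = 3.028 minutes.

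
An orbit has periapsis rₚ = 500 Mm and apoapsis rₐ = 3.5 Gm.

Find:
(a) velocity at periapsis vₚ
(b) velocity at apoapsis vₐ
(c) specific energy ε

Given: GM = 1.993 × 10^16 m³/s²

Convert to SI: rₚ = 500 Mm = 5e+08 m; rₐ = 3.5 Gm = 3.5e+09 m.
(a) With a = (rₚ + rₐ)/2 = 2e+09 m, vₚ = √(GM (2/rₚ − 1/a)) = √(1.993e+16 · (2/5e+08 − 1/2e+09)) m/s ≈ 8352 m/s
(b) With a = (rₚ + rₐ)/2 = 2e+09 m, vₐ = √(GM (2/rₐ − 1/a)) = √(1.993e+16 · (2/3.5e+09 − 1/2e+09)) m/s ≈ 1193 m/s
(c) With a = (rₚ + rₐ)/2 = 2e+09 m, ε = −GM/(2a) = −1.993e+16/(2 · 2e+09) J/kg ≈ -4.982e+06 J/kg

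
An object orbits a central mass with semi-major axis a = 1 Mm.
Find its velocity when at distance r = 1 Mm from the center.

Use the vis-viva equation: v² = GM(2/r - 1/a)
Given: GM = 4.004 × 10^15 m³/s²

Convert to SI: a = 1 Mm = 1e+06 m; r = 1 Mm = 1e+06 m.
Vis-viva: v = √(GM · (2/r − 1/a)).
2/r − 1/a = 2/1e+06 − 1/1e+06 = 1e-06 m⁻¹.
v = √(4.004e+15 · 1e-06) m/s ≈ 6.328e+04 m/s = 63.28 km/s.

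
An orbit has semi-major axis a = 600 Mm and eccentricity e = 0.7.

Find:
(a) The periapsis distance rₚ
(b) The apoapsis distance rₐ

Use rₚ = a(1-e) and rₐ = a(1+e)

Convert to SI: a = 600 Mm = 6e+08 m.
(a) rₚ = a(1 − e) = 6e+08 · (1 − 0.7) = 6e+08 · 0.3 ≈ 1.8e+08 m = 180 Mm.
(b) rₐ = a(1 + e) = 6e+08 · (1 + 0.7) = 6e+08 · 1.7 ≈ 1.02e+09 m = 1.02 Gm.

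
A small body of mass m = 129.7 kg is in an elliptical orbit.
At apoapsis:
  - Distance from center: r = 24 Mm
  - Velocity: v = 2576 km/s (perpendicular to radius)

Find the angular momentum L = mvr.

Convert to SI: r = 24 Mm = 2.4e+07 m; v = 2576 km/s = 2.576e+06 m/s.
Since v is perpendicular to r, L = m · v · r.
L = 129.7 · 2.576e+06 · 2.4e+07 kg·m²/s ≈ 8.019e+15 kg·m²/s.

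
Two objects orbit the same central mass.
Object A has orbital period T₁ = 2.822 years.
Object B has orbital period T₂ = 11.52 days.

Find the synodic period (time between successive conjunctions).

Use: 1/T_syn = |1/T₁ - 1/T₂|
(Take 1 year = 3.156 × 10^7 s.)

Convert to SI: T₁ = 2.822 years = 8.90623e+07 s; T₂ = 11.52 days = 995328 s.
T_syn = |T₁ · T₂ / (T₁ − T₂)|.
T_syn = |8.90623e+07 · 995328 / (8.90623e+07 − 995328)| s ≈ 1.007e+06 s = 11.65 days.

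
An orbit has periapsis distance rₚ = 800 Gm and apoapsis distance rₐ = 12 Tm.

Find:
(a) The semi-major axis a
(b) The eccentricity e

Convert to SI: rₚ = 800 Gm = 8e+11 m; rₐ = 12 Tm = 1.2e+13 m.
(a) a = (rₚ + rₐ) / 2 = (8e+11 + 1.2e+13) / 2 ≈ 6.4e+12 m = 6.4 Tm.
(b) e = (rₐ − rₚ) / (rₐ + rₚ) = (1.2e+13 − 8e+11) / (1.2e+13 + 8e+11) ≈ 0.875.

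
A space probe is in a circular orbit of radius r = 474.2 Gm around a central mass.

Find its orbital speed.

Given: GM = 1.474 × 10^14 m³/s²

Convert to SI: r = 474.2 Gm = 4.742e+11 m.
For a circular orbit, gravity supplies the centripetal force, so v = √(GM / r).
v = √(1.474e+14 / 4.742e+11) m/s ≈ 17.63 m/s = 17.63 m/s.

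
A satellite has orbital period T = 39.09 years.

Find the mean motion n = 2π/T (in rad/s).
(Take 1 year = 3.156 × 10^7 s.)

Convert to SI: T = 39.09 years = 1.23368e+09 s.
n = 2π / T.
n = 2π / 1.23368e+09 s ≈ 5.093e-09 rad/s.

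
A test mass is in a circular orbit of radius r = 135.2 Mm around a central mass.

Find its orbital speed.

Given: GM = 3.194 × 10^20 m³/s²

Convert to SI: r = 135.2 Mm = 1.352e+08 m.
For a circular orbit, gravity supplies the centripetal force, so v = √(GM / r).
v = √(3.194e+20 / 1.352e+08) m/s ≈ 1.537e+06 m/s = 1537 km/s.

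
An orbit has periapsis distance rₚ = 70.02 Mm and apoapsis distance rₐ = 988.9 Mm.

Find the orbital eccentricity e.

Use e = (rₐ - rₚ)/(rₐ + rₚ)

Convert to SI: rₚ = 70.02 Mm = 7.002e+07 m; rₐ = 988.9 Mm = 9.889e+08 m.
e = (rₐ − rₚ) / (rₐ + rₚ).
e = (9.889e+08 − 7.002e+07) / (9.889e+08 + 7.002e+07) = 9.1888e+08 / 1.05892e+09 ≈ 0.8678.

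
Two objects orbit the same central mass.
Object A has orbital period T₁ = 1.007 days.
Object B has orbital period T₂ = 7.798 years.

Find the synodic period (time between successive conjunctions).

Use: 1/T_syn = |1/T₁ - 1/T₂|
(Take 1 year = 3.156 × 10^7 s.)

Convert to SI: T₁ = 1.007 days = 87004.8 s; T₂ = 7.798 years = 2.46105e+08 s.
T_syn = |T₁ · T₂ / (T₁ − T₂)|.
T_syn = |87004.8 · 2.46105e+08 / (87004.8 − 2.46105e+08)| s ≈ 8.704e+04 s = 1.007 days.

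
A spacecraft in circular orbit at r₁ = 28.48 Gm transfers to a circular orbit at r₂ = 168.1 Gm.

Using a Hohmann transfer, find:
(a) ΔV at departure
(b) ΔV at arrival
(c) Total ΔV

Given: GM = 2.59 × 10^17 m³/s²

Convert to SI: r₁ = 28.48 Gm = 2.848e+10 m; r₂ = 168.1 Gm = 1.681e+11 m.
Transfer semi-major axis: a_t = (r₁ + r₂)/2 = (2.848e+10 + 1.681e+11)/2 = 9.829e+10 m.
Circular speeds: v₁ = √(GM/r₁) = 3015.64 m/s, v₂ = √(GM/r₂) = 1241.27 m/s.
Transfer speeds (vis-viva v² = GM(2/r − 1/a_t)): v₁ᵗ = 3943.75 m/s, v₂ᵗ = 668.161 m/s.
(a) ΔV₁ = |v₁ᵗ − v₁| ≈ 928.1 m/s = 928.1 m/s.
(b) ΔV₂ = |v₂ − v₂ᵗ| ≈ 573.1 m/s = 573.1 m/s.
(c) ΔV_total = ΔV₁ + ΔV₂ ≈ 1501 m/s = 1.501 km/s.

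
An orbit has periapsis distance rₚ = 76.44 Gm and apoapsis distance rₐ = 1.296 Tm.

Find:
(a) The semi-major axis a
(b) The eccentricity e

Convert to SI: rₚ = 76.44 Gm = 7.644e+10 m; rₐ = 1.296 Tm = 1.296e+12 m.
(a) a = (rₚ + rₐ) / 2 = (7.644e+10 + 1.296e+12) / 2 ≈ 6.862e+11 m = 686.2 Gm.
(b) e = (rₐ − rₚ) / (rₐ + rₚ) = (1.296e+12 − 7.644e+10) / (1.296e+12 + 7.644e+10) ≈ 0.8886.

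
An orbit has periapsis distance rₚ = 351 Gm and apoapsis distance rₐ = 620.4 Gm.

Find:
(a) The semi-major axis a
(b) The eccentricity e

Convert to SI: rₚ = 351 Gm = 3.51e+11 m; rₐ = 620.4 Gm = 6.204e+11 m.
(a) a = (rₚ + rₐ) / 2 = (3.51e+11 + 6.204e+11) / 2 ≈ 4.857e+11 m = 485.7 Gm.
(b) e = (rₐ − rₚ) / (rₐ + rₚ) = (6.204e+11 − 3.51e+11) / (6.204e+11 + 3.51e+11) ≈ 0.2773.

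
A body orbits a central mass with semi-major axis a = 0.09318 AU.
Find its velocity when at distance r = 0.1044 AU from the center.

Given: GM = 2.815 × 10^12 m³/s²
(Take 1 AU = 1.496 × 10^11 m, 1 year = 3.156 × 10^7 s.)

Convert to SI: a = 0.09318 AU = 1.39397e+10 m; r = 0.1044 AU = 1.56182e+10 m.
Vis-viva: v = √(GM · (2/r − 1/a)).
2/r − 1/a = 2/1.56182e+10 − 1/1.39397e+10 = 5.6318e-11 m⁻¹.
v = √(2.815e+12 · 5.6318e-11) m/s ≈ 12.59 m/s = 0.002656 AU/year.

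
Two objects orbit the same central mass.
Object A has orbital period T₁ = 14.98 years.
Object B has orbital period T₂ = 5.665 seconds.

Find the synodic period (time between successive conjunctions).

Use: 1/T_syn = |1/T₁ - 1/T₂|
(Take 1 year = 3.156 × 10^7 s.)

Convert to SI: T₁ = 14.98 years = 4.72769e+08 s.
T_syn = |T₁ · T₂ / (T₁ − T₂)|.
T_syn = |4.72769e+08 · 5.665 / (4.72769e+08 − 5.665)| s ≈ 5.665 s = 5.665 seconds.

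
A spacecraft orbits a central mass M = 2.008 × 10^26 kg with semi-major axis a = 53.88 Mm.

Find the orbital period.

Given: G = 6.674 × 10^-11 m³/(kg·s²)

Convert to SI: a = 53.88 Mm = 5.388e+07 m.
GM = G · M = 6.674e-11 · 2.008e+26 = 1.34014e+16 m³/s².
Kepler's third law: T = 2π √(a³ / GM).
Substituting a = 5.388e+07 m and GM = 1.34014e+16 m³/s²:
T = 2π √((5.388e+07)³ / 1.34014e+16) s
T ≈ 2.147e+04 s = 5.963 hours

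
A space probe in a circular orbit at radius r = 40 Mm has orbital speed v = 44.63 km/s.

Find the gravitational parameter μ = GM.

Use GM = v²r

Convert to SI: r = 40 Mm = 4e+07 m; v = 44.63 km/s = 44630 m/s.
For a circular orbit v² = GM/r, so GM = v² · r.
GM = (44630)² · 4e+07 m³/s² ≈ 7.967e+16 m³/s² = 7.967 × 10^16 m³/s².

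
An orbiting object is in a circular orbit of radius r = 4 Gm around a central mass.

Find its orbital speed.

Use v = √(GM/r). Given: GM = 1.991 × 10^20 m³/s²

Convert to SI: r = 4 Gm = 4e+09 m.
For a circular orbit, gravity supplies the centripetal force, so v = √(GM / r).
v = √(1.991e+20 / 4e+09) m/s ≈ 2.231e+05 m/s = 223.1 km/s.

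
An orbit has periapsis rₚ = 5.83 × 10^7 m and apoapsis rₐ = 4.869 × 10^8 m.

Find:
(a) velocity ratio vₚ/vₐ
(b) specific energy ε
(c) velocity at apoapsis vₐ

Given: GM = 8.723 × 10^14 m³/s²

(a) Conservation of angular momentum (rₚvₚ = rₐvₐ) gives vₚ/vₐ = rₐ/rₚ = 4.869e+08/5.83e+07 ≈ 8.352
(b) With a = (rₚ + rₐ)/2 = 2.726e+08 m, ε = −GM/(2a) = −8.723e+14/(2 · 2.726e+08) J/kg ≈ -1.6e+06 J/kg
(c) With a = (rₚ + rₐ)/2 = 2.726e+08 m, vₐ = √(GM (2/rₐ − 1/a)) = √(8.723e+14 · (2/4.869e+08 − 1/2.726e+08)) m/s ≈ 619 m/s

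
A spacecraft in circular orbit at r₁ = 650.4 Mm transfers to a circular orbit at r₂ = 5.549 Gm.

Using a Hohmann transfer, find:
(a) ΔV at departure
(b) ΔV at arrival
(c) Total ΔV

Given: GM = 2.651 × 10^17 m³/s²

Convert to SI: r₁ = 650.4 Mm = 6.504e+08 m; r₂ = 5.549 Gm = 5.549e+09 m.
Transfer semi-major axis: a_t = (r₁ + r₂)/2 = (6.504e+08 + 5.549e+09)/2 = 3.0997e+09 m.
Circular speeds: v₁ = √(GM/r₁) = 20189 m/s, v₂ = √(GM/r₂) = 6911.9 m/s.
Transfer speeds (vis-viva v² = GM(2/r − 1/a_t)): v₁ᵗ = 27012.3 m/s, v₂ᵗ = 3166.12 m/s.
(a) ΔV₁ = |v₁ᵗ − v₁| ≈ 6823 m/s = 6.823 km/s.
(b) ΔV₂ = |v₂ − v₂ᵗ| ≈ 3746 m/s = 3.746 km/s.
(c) ΔV_total = ΔV₁ + ΔV₂ ≈ 1.057e+04 m/s = 10.57 km/s.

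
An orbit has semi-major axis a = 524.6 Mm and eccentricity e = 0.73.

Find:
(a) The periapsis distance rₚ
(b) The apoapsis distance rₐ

Convert to SI: a = 524.6 Mm = 5.246e+08 m.
(a) rₚ = a(1 − e) = 5.246e+08 · (1 − 0.73) = 5.246e+08 · 0.27 ≈ 1.416e+08 m = 141.6 Mm.
(b) rₐ = a(1 + e) = 5.246e+08 · (1 + 0.73) = 5.246e+08 · 1.73 ≈ 9.076e+08 m = 907.6 Mm.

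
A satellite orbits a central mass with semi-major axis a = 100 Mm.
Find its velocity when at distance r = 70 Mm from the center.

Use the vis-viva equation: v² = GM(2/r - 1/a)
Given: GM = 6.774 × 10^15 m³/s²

Convert to SI: a = 100 Mm = 1e+08 m; r = 70 Mm = 7e+07 m.
Vis-viva: v = √(GM · (2/r − 1/a)).
2/r − 1/a = 2/7e+07 − 1/1e+08 = 1.85714e-08 m⁻¹.
v = √(6.774e+15 · 1.85714e-08) m/s ≈ 1.122e+04 m/s = 11.22 km/s.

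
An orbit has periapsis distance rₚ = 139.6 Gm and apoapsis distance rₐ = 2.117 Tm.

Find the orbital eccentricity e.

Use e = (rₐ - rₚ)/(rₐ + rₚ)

Convert to SI: rₚ = 139.6 Gm = 1.396e+11 m; rₐ = 2.117 Tm = 2.117e+12 m.
e = (rₐ − rₚ) / (rₐ + rₚ).
e = (2.117e+12 − 1.396e+11) / (2.117e+12 + 1.396e+11) = 1.9774e+12 / 2.2566e+12 ≈ 0.8763.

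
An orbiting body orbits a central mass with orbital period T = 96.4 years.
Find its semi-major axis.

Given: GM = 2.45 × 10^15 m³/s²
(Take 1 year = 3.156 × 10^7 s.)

Convert to SI: T = 96.4 years = 3.04238e+09 s.
Invert Kepler's third law: a = (GM · T² / (4π²))^(1/3).
Substituting T = 3.04238e+09 s and GM = 2.45e+15 m³/s²:
a = (2.45e+15 · (3.04238e+09)² / (4π²))^(1/3) m
a ≈ 8.313e+10 m = 8.313 × 10^10 m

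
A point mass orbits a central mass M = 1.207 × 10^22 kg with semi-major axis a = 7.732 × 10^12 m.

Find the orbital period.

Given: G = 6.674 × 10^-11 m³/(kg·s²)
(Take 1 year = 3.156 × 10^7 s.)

GM = G · M = 6.674e-11 · 1.207e+22 = 8.05552e+11 m³/s².
Kepler's third law: T = 2π √(a³ / GM).
Substituting a = 7.732e+12 m and GM = 8.05552e+11 m³/s²:
T = 2π √((7.732e+12)³ / 8.05552e+11) s
T ≈ 1.505e+14 s = 4.769e+06 years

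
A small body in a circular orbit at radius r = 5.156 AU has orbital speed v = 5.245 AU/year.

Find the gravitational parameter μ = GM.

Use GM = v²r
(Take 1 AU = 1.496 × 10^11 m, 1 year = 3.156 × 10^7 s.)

Convert to SI: r = 5.156 AU = 7.71338e+11 m; v = 5.245 AU/year = 24862.2 m/s.
For a circular orbit v² = GM/r, so GM = v² · r.
GM = (24862.2)² · 7.71338e+11 m³/s² ≈ 4.768e+20 m³/s² = 4.768 × 10^20 m³/s².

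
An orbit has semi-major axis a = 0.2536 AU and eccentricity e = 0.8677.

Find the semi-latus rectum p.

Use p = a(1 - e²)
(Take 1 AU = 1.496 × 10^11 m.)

Convert to SI: a = 0.2536 AU = 3.79386e+10 m.
p = a (1 − e²).
p = 3.79386e+10 · (1 − (0.8677)²) = 3.79386e+10 · 0.247097 ≈ 9.374e+09 m = 0.06266 AU.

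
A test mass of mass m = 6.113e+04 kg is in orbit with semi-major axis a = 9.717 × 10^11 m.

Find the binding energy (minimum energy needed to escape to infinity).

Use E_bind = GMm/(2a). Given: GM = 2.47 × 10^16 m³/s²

Total orbital energy is E = −GMm/(2a); binding energy is E_bind = −E = GMm/(2a).
E_bind = 2.47e+16 · 6.113e+04 / (2 · 9.717e+11) J ≈ 7.769e+08 J = 776.9 MJ.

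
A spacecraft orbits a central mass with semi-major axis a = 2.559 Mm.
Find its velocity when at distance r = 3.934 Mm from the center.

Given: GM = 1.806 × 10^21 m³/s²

Convert to SI: a = 2.559 Mm = 2.559e+06 m; r = 3.934 Mm = 3.934e+06 m.
Vis-viva: v = √(GM · (2/r − 1/a)).
2/r − 1/a = 2/3.934e+06 − 1/2.559e+06 = 1.17611e-07 m⁻¹.
v = √(1.806e+21 · 1.17611e-07) m/s ≈ 1.457e+07 m/s = 1.457e+04 km/s.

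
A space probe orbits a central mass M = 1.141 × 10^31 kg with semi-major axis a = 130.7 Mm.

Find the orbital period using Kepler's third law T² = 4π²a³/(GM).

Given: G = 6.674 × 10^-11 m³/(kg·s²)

Convert to SI: a = 130.7 Mm = 1.307e+08 m.
GM = G · M = 6.674e-11 · 1.141e+31 = 7.61503e+20 m³/s².
Kepler's third law: T = 2π √(a³ / GM).
Substituting a = 1.307e+08 m and GM = 7.61503e+20 m³/s²:
T = 2π √((1.307e+08)³ / 7.61503e+20) s
T ≈ 340.2 s = 5.67 minutes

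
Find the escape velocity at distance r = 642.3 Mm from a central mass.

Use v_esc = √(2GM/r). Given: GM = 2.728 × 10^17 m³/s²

Convert to SI: r = 642.3 Mm = 6.423e+08 m.
Escape velocity comes from setting total energy to zero: ½v² − GM/r = 0 ⇒ v_esc = √(2GM / r).
v_esc = √(2 · 2.728e+17 / 6.423e+08) m/s ≈ 2.915e+04 m/s = 29.15 km/s.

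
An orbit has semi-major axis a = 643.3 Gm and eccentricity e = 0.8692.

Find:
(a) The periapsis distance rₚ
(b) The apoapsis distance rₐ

Convert to SI: a = 643.3 Gm = 6.433e+11 m.
(a) rₚ = a(1 − e) = 6.433e+11 · (1 − 0.8692) = 6.433e+11 · 0.1308 ≈ 8.414e+10 m = 84.14 Gm.
(b) rₐ = a(1 + e) = 6.433e+11 · (1 + 0.8692) = 6.433e+11 · 1.8692 ≈ 1.202e+12 m = 1.202 Tm.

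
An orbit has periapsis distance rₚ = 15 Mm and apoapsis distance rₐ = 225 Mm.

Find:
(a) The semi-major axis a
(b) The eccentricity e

Convert to SI: rₚ = 15 Mm = 1.5e+07 m; rₐ = 225 Mm = 2.25e+08 m.
(a) a = (rₚ + rₐ) / 2 = (1.5e+07 + 2.25e+08) / 2 ≈ 1.2e+08 m = 120 Mm.
(b) e = (rₐ − rₚ) / (rₐ + rₚ) = (2.25e+08 − 1.5e+07) / (2.25e+08 + 1.5e+07) ≈ 0.875.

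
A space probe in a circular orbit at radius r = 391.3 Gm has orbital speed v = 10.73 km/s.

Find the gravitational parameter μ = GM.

Convert to SI: r = 391.3 Gm = 3.913e+11 m; v = 10.73 km/s = 10730 m/s.
For a circular orbit v² = GM/r, so GM = v² · r.
GM = (10730)² · 3.913e+11 m³/s² ≈ 4.505e+19 m³/s² = 4.505 × 10^19 m³/s².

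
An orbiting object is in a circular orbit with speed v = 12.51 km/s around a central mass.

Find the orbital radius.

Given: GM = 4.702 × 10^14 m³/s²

Convert to SI: v = 12.51 km/s = 12510 m/s.
For a circular orbit, v² = GM / r, so r = GM / v².
r = 4.702e+14 / (12510)² m ≈ 3.004e+06 m = 3.004 Mm.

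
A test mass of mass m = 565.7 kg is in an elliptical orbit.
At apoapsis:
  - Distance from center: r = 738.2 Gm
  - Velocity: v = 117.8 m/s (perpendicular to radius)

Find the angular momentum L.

Convert to SI: r = 738.2 Gm = 7.382e+11 m.
Since v is perpendicular to r, L = m · v · r.
L = 565.7 · 117.8 · 7.382e+11 kg·m²/s ≈ 4.919e+16 kg·m²/s.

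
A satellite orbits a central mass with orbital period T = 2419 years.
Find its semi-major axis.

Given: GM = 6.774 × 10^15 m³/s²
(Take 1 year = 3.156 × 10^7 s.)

Convert to SI: T = 2419 years = 7.63436e+10 s.
Invert Kepler's third law: a = (GM · T² / (4π²))^(1/3).
Substituting T = 7.63436e+10 s and GM = 6.774e+15 m³/s²:
a = (6.774e+15 · (7.63436e+10)² / (4π²))^(1/3) m
a ≈ 1e+12 m = 1 Tm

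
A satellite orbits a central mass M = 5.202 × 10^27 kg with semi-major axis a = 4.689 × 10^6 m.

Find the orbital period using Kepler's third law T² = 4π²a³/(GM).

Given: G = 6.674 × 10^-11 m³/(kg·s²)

GM = G · M = 6.674e-11 · 5.202e+27 = 3.47181e+17 m³/s².
Kepler's third law: T = 2π √(a³ / GM).
Substituting a = 4.689e+06 m and GM = 3.47181e+17 m³/s²:
T = 2π √((4.689e+06)³ / 3.47181e+17) s
T ≈ 108.3 s = 1.805 minutes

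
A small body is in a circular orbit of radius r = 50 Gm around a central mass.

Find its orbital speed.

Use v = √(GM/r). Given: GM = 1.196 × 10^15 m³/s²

Convert to SI: r = 50 Gm = 5e+10 m.
For a circular orbit, gravity supplies the centripetal force, so v = √(GM / r).
v = √(1.196e+15 / 5e+10) m/s ≈ 154.7 m/s = 154.7 m/s.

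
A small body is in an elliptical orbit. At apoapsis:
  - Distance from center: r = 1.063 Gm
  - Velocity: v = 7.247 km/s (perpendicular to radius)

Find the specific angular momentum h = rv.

Convert to SI: r = 1.063 Gm = 1.063e+09 m; v = 7.247 km/s = 7247 m/s.
With v perpendicular to r, h = r · v.
h = 1.063e+09 · 7247 m²/s ≈ 7.704e+12 m²/s.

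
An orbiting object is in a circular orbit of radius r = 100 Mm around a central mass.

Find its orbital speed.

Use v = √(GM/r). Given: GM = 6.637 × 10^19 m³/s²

Convert to SI: r = 100 Mm = 1e+08 m.
For a circular orbit, gravity supplies the centripetal force, so v = √(GM / r).
v = √(6.637e+19 / 1e+08) m/s ≈ 8.147e+05 m/s = 814.7 km/s.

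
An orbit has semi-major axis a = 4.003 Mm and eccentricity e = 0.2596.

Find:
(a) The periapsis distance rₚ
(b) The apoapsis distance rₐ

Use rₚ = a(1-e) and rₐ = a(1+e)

Convert to SI: a = 4.003 Mm = 4.003e+06 m.
(a) rₚ = a(1 − e) = 4.003e+06 · (1 − 0.2596) = 4.003e+06 · 0.7404 ≈ 2.964e+06 m = 2.964 Mm.
(b) rₐ = a(1 + e) = 4.003e+06 · (1 + 0.2596) = 4.003e+06 · 1.2596 ≈ 5.042e+06 m = 5.042 Mm.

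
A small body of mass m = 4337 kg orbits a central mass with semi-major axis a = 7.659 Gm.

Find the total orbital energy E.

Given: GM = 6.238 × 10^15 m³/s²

Convert to SI: a = 7.659 Gm = 7.659e+09 m.
E = −GMm / (2a).
E = −6.238e+15 · 4337 / (2 · 7.659e+09) J ≈ -1.766e+09 J = -1.766 GJ.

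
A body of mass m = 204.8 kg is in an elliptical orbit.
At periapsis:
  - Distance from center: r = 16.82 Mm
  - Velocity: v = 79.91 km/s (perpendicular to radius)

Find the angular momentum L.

Convert to SI: r = 16.82 Mm = 1.682e+07 m; v = 79.91 km/s = 79910 m/s.
Since v is perpendicular to r, L = m · v · r.
L = 204.8 · 79910 · 1.682e+07 kg·m²/s ≈ 2.753e+14 kg·m²/s.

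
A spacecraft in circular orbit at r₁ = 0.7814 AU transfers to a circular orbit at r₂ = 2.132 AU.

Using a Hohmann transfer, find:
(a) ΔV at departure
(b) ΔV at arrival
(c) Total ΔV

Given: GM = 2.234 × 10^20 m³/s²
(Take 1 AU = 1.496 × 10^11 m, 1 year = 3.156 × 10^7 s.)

Convert to SI: r₁ = 0.7814 AU = 1.16897e+11 m; r₂ = 2.132 AU = 3.18947e+11 m.
Transfer semi-major axis: a_t = (r₁ + r₂)/2 = (1.16897e+11 + 3.18947e+11)/2 = 2.17922e+11 m.
Circular speeds: v₁ = √(GM/r₁) = 43715.9 m/s, v₂ = √(GM/r₂) = 26465.6 m/s.
Transfer speeds (vis-viva v² = GM(2/r − 1/a_t)): v₁ᵗ = 52886.8 m/s, v₂ᵗ = 19383.6 m/s.
(a) ΔV₁ = |v₁ᵗ − v₁| ≈ 9171 m/s = 1.935 AU/year.
(b) ΔV₂ = |v₂ − v₂ᵗ| ≈ 7082 m/s = 1.494 AU/year.
(c) ΔV_total = ΔV₁ + ΔV₂ ≈ 1.625e+04 m/s = 3.429 AU/year.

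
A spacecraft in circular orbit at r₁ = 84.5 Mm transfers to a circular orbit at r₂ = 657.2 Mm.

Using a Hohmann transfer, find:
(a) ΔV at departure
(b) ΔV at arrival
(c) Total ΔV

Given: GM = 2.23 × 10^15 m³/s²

Convert to SI: r₁ = 84.5 Mm = 8.45e+07 m; r₂ = 657.2 Mm = 6.572e+08 m.
Transfer semi-major axis: a_t = (r₁ + r₂)/2 = (8.45e+07 + 6.572e+08)/2 = 3.7085e+08 m.
Circular speeds: v₁ = √(GM/r₁) = 5137.17 m/s, v₂ = √(GM/r₂) = 1842.06 m/s.
Transfer speeds (vis-viva v² = GM(2/r − 1/a_t)): v₁ᵗ = 6838.7 m/s, v₂ᵗ = 879.291 m/s.
(a) ΔV₁ = |v₁ᵗ − v₁| ≈ 1702 m/s = 1.702 km/s.
(b) ΔV₂ = |v₂ − v₂ᵗ| ≈ 962.8 m/s = 962.8 m/s.
(c) ΔV_total = ΔV₁ + ΔV₂ ≈ 2664 m/s = 2.664 km/s.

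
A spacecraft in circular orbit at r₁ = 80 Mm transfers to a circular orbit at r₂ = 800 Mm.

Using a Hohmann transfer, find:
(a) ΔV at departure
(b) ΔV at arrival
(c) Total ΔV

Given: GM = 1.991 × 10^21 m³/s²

Convert to SI: r₁ = 80 Mm = 8e+07 m; r₂ = 800 Mm = 8e+08 m.
Transfer semi-major axis: a_t = (r₁ + r₂)/2 = (8e+07 + 8e+08)/2 = 4.4e+08 m.
Circular speeds: v₁ = √(GM/r₁) = 4.98874e+06 m/s, v₂ = √(GM/r₂) = 1.57758e+06 m/s.
Transfer speeds (vis-viva v² = GM(2/r − 1/a_t)): v₁ᵗ = 6.72681e+06 m/s, v₂ᵗ = 672681 m/s.
(a) ΔV₁ = |v₁ᵗ − v₁| ≈ 1.738e+06 m/s = 1738 km/s.
(b) ΔV₂ = |v₂ − v₂ᵗ| ≈ 9.049e+05 m/s = 904.9 km/s.
(c) ΔV_total = ΔV₁ + ΔV₂ ≈ 2.643e+06 m/s = 2643 km/s.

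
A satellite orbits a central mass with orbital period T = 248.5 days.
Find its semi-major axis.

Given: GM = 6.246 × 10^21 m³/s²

Convert to SI: T = 248.5 days = 2.14704e+07 s.
Invert Kepler's third law: a = (GM · T² / (4π²))^(1/3).
Substituting T = 2.14704e+07 s and GM = 6.246e+21 m³/s²:
a = (6.246e+21 · (2.14704e+07)² / (4π²))^(1/3) m
a ≈ 4.178e+11 m = 417.8 Gm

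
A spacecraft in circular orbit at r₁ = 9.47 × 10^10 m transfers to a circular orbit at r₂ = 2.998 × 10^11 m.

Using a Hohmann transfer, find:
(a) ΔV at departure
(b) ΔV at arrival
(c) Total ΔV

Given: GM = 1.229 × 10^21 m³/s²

Transfer semi-major axis: a_t = (r₁ + r₂)/2 = (9.47e+10 + 2.998e+11)/2 = 1.9725e+11 m.
Circular speeds: v₁ = √(GM/r₁) = 113920 m/s, v₂ = √(GM/r₂) = 64026.6 m/s.
Transfer speeds (vis-viva v² = GM(2/r − 1/a_t)): v₁ᵗ = 140446 m/s, v₂ᵗ = 44363.6 m/s.
(a) ΔV₁ = |v₁ᵗ − v₁| ≈ 2.653e+04 m/s = 26.53 km/s.
(b) ΔV₂ = |v₂ − v₂ᵗ| ≈ 1.966e+04 m/s = 19.66 km/s.
(c) ΔV_total = ΔV₁ + ΔV₂ ≈ 4.619e+04 m/s = 46.19 km/s.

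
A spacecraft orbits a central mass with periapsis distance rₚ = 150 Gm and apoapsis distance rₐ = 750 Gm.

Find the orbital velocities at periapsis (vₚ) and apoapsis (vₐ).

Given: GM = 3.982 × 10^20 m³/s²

Convert to SI: rₚ = 150 Gm = 1.5e+11 m; rₐ = 750 Gm = 7.5e+11 m.
Use the vis-viva equation v² = GM(2/r − 1/a) with a = (rₚ + rₐ)/2 = (1.5e+11 + 7.5e+11)/2 = 4.5e+11 m.
vₚ = √(GM · (2/rₚ − 1/a)) = √(3.982e+20 · (2/1.5e+11 − 1/4.5e+11)) m/s ≈ 6.652e+04 m/s = 66.52 km/s.
vₐ = √(GM · (2/rₐ − 1/a)) = √(3.982e+20 · (2/7.5e+11 − 1/4.5e+11)) m/s ≈ 1.33e+04 m/s = 13.3 km/s.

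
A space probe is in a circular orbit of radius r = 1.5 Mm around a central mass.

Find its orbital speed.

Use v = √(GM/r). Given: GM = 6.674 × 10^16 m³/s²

Convert to SI: r = 1.5 Mm = 1.5e+06 m.
For a circular orbit, gravity supplies the centripetal force, so v = √(GM / r).
v = √(6.674e+16 / 1.5e+06) m/s ≈ 2.109e+05 m/s = 210.9 km/s.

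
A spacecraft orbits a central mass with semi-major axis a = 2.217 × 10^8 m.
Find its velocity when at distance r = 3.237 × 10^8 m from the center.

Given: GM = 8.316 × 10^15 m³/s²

Vis-viva: v = √(GM · (2/r − 1/a)).
2/r − 1/a = 2/3.237e+08 − 1/2.217e+08 = 1.66796e-09 m⁻¹.
v = √(8.316e+15 · 1.66796e-09) m/s ≈ 3724 m/s = 3.724 km/s.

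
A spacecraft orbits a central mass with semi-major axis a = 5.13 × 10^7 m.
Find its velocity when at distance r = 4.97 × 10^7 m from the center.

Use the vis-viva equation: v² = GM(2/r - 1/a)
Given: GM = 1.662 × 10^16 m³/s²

Vis-viva: v = √(GM · (2/r − 1/a)).
2/r − 1/a = 2/4.97e+07 − 1/5.13e+07 = 2.07483e-08 m⁻¹.
v = √(1.662e+16 · 2.07483e-08) m/s ≈ 1.857e+04 m/s = 18.57 km/s.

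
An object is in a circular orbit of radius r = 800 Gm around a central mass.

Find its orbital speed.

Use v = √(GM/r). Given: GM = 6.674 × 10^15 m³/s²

Convert to SI: r = 800 Gm = 8e+11 m.
For a circular orbit, gravity supplies the centripetal force, so v = √(GM / r).
v = √(6.674e+15 / 8e+11) m/s ≈ 91.34 m/s = 91.34 m/s.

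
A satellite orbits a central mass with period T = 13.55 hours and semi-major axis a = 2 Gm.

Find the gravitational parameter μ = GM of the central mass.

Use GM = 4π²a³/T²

Convert to SI: T = 13.55 hours = 48780 s; a = 2 Gm = 2e+09 m.
GM = 4π² · a³ / T².
GM = 4π² · (2e+09)³ / (48780)² m³/s² ≈ 1.327e+20 m³/s² = 1.327 × 10^20 m³/s².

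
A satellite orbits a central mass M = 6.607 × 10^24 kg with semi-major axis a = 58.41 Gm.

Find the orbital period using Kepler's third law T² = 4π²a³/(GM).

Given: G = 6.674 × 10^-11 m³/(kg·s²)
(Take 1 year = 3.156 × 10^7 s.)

Convert to SI: a = 58.41 Gm = 5.841e+10 m.
GM = G · M = 6.674e-11 · 6.607e+24 = 4.40951e+14 m³/s².
Kepler's third law: T = 2π √(a³ / GM).
Substituting a = 5.841e+10 m and GM = 4.40951e+14 m³/s²:
T = 2π √((5.841e+10)³ / 4.40951e+14) s
T ≈ 4.224e+09 s = 133.8 years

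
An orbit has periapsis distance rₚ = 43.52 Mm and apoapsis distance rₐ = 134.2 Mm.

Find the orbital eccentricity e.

Convert to SI: rₚ = 43.52 Mm = 4.352e+07 m; rₐ = 134.2 Mm = 1.342e+08 m.
e = (rₐ − rₚ) / (rₐ + rₚ).
e = (1.342e+08 − 4.352e+07) / (1.342e+08 + 4.352e+07) = 9.068e+07 / 1.7772e+08 ≈ 0.5102.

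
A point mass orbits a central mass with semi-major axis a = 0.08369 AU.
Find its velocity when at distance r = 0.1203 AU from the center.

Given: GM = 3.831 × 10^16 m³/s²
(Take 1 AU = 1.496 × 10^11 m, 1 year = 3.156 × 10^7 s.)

Convert to SI: a = 0.08369 AU = 1.252e+10 m; r = 0.1203 AU = 1.79969e+10 m.
Vis-viva: v = √(GM · (2/r − 1/a)).
2/r − 1/a = 2/1.79969e+10 − 1/1.252e+10 = 3.12583e-11 m⁻¹.
v = √(3.831e+16 · 3.12583e-11) m/s ≈ 1094 m/s = 0.2309 AU/year.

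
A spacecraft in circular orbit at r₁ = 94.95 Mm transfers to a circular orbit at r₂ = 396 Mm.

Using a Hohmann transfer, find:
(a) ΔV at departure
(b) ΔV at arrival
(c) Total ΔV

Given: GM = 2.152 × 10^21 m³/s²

Convert to SI: r₁ = 94.95 Mm = 9.495e+07 m; r₂ = 396 Mm = 3.96e+08 m.
Transfer semi-major axis: a_t = (r₁ + r₂)/2 = (9.495e+07 + 3.96e+08)/2 = 2.45475e+08 m.
Circular speeds: v₁ = √(GM/r₁) = 4.76073e+06 m/s, v₂ = √(GM/r₂) = 2.33117e+06 m/s.
Transfer speeds (vis-viva v² = GM(2/r − 1/a_t)): v₁ᵗ = 6.04669e+06 m/s, v₂ᵗ = 1.44983e+06 m/s.
(a) ΔV₁ = |v₁ᵗ − v₁| ≈ 1.286e+06 m/s = 1286 km/s.
(b) ΔV₂ = |v₂ − v₂ᵗ| ≈ 8.813e+05 m/s = 881.3 km/s.
(c) ΔV_total = ΔV₁ + ΔV₂ ≈ 2.167e+06 m/s = 2167 km/s.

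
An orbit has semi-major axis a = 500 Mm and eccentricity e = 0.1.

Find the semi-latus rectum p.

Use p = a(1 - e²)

Convert to SI: a = 500 Mm = 5e+08 m.
p = a (1 − e²).
p = 5e+08 · (1 − (0.1)²) = 5e+08 · 0.99 ≈ 4.95e+08 m = 495 Mm.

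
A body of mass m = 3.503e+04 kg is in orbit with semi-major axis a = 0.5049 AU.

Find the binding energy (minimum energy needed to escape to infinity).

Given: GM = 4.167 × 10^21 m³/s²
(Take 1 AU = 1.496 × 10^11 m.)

Convert to SI: a = 0.5049 AU = 7.5533e+10 m.
Total orbital energy is E = −GMm/(2a); binding energy is E_bind = −E = GMm/(2a).
E_bind = 4.167e+21 · 3.503e+04 / (2 · 7.5533e+10) J ≈ 9.663e+14 J = 966.3 TJ.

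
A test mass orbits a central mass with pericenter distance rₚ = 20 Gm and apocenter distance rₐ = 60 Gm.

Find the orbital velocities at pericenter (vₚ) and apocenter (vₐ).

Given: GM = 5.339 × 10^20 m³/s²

Convert to SI: rₚ = 20 Gm = 2e+10 m; rₐ = 60 Gm = 6e+10 m.
Use the vis-viva equation v² = GM(2/r − 1/a) with a = (rₚ + rₐ)/2 = (2e+10 + 6e+10)/2 = 4e+10 m.
vₚ = √(GM · (2/rₚ − 1/a)) = √(5.339e+20 · (2/2e+10 − 1/4e+10)) m/s ≈ 2.001e+05 m/s = 200.1 km/s.
vₐ = √(GM · (2/rₐ − 1/a)) = √(5.339e+20 · (2/6e+10 − 1/4e+10)) m/s ≈ 6.67e+04 m/s = 66.7 km/s.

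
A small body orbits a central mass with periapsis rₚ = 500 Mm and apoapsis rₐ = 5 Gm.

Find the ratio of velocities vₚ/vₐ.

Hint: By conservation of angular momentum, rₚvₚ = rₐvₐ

Convert to SI: rₚ = 500 Mm = 5e+08 m; rₐ = 5 Gm = 5e+09 m.
Conservation of angular momentum gives rₚvₚ = rₐvₐ, so vₚ/vₐ = rₐ/rₚ.
vₚ/vₐ = 5e+09 / 5e+08 ≈ 10.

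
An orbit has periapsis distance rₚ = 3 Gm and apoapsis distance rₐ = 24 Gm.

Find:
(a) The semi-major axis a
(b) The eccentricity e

Convert to SI: rₚ = 3 Gm = 3e+09 m; rₐ = 24 Gm = 2.4e+10 m.
(a) a = (rₚ + rₐ) / 2 = (3e+09 + 2.4e+10) / 2 ≈ 1.35e+10 m = 13.5 Gm.
(b) e = (rₐ − rₚ) / (rₐ + rₚ) = (2.4e+10 − 3e+09) / (2.4e+10 + 3e+09) ≈ 0.7778.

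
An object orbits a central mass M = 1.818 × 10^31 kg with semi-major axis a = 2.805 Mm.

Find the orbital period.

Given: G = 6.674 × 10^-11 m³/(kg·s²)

Convert to SI: a = 2.805 Mm = 2.805e+06 m.
GM = G · M = 6.674e-11 · 1.818e+31 = 1.21333e+21 m³/s².
Kepler's third law: T = 2π √(a³ / GM).
Substituting a = 2.805e+06 m and GM = 1.21333e+21 m³/s²:
T = 2π √((2.805e+06)³ / 1.21333e+21) s
T ≈ 0.8474 s = 0.8474 seconds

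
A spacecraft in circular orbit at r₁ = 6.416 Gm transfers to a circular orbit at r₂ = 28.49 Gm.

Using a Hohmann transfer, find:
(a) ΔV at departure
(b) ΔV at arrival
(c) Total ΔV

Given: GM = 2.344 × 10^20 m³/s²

Convert to SI: r₁ = 6.416 Gm = 6.416e+09 m; r₂ = 28.49 Gm = 2.849e+10 m.
Transfer semi-major axis: a_t = (r₁ + r₂)/2 = (6.416e+09 + 2.849e+10)/2 = 1.7453e+10 m.
Circular speeds: v₁ = √(GM/r₁) = 191138 m/s, v₂ = √(GM/r₂) = 90705.3 m/s.
Transfer speeds (vis-viva v² = GM(2/r − 1/a_t)): v₁ᵗ = 244207 m/s, v₂ᵗ = 54995.8 m/s.
(a) ΔV₁ = |v₁ᵗ − v₁| ≈ 5.307e+04 m/s = 53.07 km/s.
(b) ΔV₂ = |v₂ − v₂ᵗ| ≈ 3.571e+04 m/s = 35.71 km/s.
(c) ΔV_total = ΔV₁ + ΔV₂ ≈ 8.878e+04 m/s = 88.78 km/s.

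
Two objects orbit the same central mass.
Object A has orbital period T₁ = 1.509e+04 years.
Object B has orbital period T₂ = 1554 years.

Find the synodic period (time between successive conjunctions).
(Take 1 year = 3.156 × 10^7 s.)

Convert to SI: T₁ = 1.509e+04 years = 4.7624e+11 s; T₂ = 1554 years = 4.90442e+10 s.
T_syn = |T₁ · T₂ / (T₁ − T₂)|.
T_syn = |4.7624e+11 · 4.90442e+10 / (4.7624e+11 − 4.90442e+10)| s ≈ 5.467e+10 s = 1732 years.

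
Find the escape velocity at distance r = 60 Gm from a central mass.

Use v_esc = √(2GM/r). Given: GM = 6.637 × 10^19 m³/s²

Convert to SI: r = 60 Gm = 6e+10 m.
Escape velocity comes from setting total energy to zero: ½v² − GM/r = 0 ⇒ v_esc = √(2GM / r).
v_esc = √(2 · 6.637e+19 / 6e+10) m/s ≈ 4.704e+04 m/s = 47.04 km/s.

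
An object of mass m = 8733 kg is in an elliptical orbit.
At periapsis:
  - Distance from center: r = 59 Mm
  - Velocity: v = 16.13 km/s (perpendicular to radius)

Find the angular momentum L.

Convert to SI: r = 59 Mm = 5.9e+07 m; v = 16.13 km/s = 16130 m/s.
Since v is perpendicular to r, L = m · v · r.
L = 8733 · 16130 · 5.9e+07 kg·m²/s ≈ 8.311e+15 kg·m²/s.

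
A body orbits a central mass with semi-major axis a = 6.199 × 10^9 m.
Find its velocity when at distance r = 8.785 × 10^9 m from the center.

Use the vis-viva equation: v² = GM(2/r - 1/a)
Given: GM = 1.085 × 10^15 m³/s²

Vis-viva: v = √(GM · (2/r − 1/a)).
2/r − 1/a = 2/8.785e+09 − 1/6.199e+09 = 6.63444e-11 m⁻¹.
v = √(1.085e+15 · 6.63444e-11) m/s ≈ 268.3 m/s = 268.3 m/s.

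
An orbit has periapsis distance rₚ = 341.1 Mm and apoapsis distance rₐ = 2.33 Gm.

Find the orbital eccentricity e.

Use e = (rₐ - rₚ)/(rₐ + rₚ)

Convert to SI: rₚ = 341.1 Mm = 3.411e+08 m; rₐ = 2.33 Gm = 2.33e+09 m.
e = (rₐ − rₚ) / (rₐ + rₚ).
e = (2.33e+09 − 3.411e+08) / (2.33e+09 + 3.411e+08) = 1.9889e+09 / 2.6711e+09 ≈ 0.7446.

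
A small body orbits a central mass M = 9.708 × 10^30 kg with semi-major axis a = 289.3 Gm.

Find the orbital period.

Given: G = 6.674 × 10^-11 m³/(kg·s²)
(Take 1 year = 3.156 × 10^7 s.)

Convert to SI: a = 289.3 Gm = 2.893e+11 m.
GM = G · M = 6.674e-11 · 9.708e+30 = 6.47912e+20 m³/s².
Kepler's third law: T = 2π √(a³ / GM).
Substituting a = 2.893e+11 m and GM = 6.47912e+20 m³/s²:
T = 2π √((2.893e+11)³ / 6.47912e+20) s
T ≈ 3.841e+07 s = 1.217 years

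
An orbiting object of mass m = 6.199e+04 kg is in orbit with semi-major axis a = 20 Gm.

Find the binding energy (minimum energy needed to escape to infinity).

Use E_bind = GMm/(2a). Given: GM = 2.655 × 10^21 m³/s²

Convert to SI: a = 20 Gm = 2e+10 m.
Total orbital energy is E = −GMm/(2a); binding energy is E_bind = −E = GMm/(2a).
E_bind = 2.655e+21 · 6.199e+04 / (2 · 2e+10) J ≈ 4.115e+15 J = 4.115 PJ.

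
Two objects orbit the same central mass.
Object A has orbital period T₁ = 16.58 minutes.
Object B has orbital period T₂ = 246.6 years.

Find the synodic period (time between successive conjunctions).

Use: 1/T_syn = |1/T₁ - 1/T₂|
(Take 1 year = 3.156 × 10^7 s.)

Convert to SI: T₁ = 16.58 minutes = 994.8 s; T₂ = 246.6 years = 7.7827e+09 s.
T_syn = |T₁ · T₂ / (T₁ − T₂)|.
T_syn = |994.8 · 7.7827e+09 / (994.8 − 7.7827e+09)| s ≈ 994.8 s = 16.58 minutes.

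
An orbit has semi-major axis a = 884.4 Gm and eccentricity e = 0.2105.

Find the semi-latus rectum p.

Convert to SI: a = 884.4 Gm = 8.844e+11 m.
p = a (1 − e²).
p = 8.844e+11 · (1 − (0.2105)²) = 8.844e+11 · 0.95569 ≈ 8.452e+11 m = 845.2 Gm.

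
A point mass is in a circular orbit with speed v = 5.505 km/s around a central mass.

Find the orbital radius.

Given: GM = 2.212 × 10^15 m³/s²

Convert to SI: v = 5.505 km/s = 5505 m/s.
For a circular orbit, v² = GM / r, so r = GM / v².
r = 2.212e+15 / (5505)² m ≈ 7.299e+07 m = 7.299 × 10^7 m.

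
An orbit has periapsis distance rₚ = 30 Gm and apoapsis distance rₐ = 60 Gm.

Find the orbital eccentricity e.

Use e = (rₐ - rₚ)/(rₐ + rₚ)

Convert to SI: rₚ = 30 Gm = 3e+10 m; rₐ = 60 Gm = 6e+10 m.
e = (rₐ − rₚ) / (rₐ + rₚ).
e = (6e+10 − 3e+10) / (6e+10 + 3e+10) = 3e+10 / 9e+10 ≈ 0.3333.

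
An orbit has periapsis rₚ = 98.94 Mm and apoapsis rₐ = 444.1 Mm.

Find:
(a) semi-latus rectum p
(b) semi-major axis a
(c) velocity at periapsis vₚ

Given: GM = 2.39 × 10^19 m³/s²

Convert to SI: rₚ = 98.94 Mm = 9.894e+07 m; rₐ = 444.1 Mm = 4.441e+08 m.
(a) From a = (rₚ + rₐ)/2 = 2.7152e+08 m and e = (rₐ − rₚ)/(rₐ + rₚ) = 0.635607, p = a(1 − e²) = 2.7152e+08 · (1 − (0.635607)²) ≈ 1.618e+08 m
(b) a = (rₚ + rₐ)/2 = (9.894e+07 + 4.441e+08)/2 ≈ 2.715e+08 m
(c) With a = (rₚ + rₐ)/2 = 2.7152e+08 m, vₚ = √(GM (2/rₚ − 1/a)) = √(2.39e+19 · (2/9.894e+07 − 1/2.7152e+08)) m/s ≈ 6.286e+05 m/s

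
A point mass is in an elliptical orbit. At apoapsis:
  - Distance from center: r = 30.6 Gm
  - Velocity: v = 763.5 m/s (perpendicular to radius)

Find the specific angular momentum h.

Convert to SI: r = 30.6 Gm = 3.06e+10 m.
With v perpendicular to r, h = r · v.
h = 3.06e+10 · 763.5 m²/s ≈ 2.336e+13 m²/s.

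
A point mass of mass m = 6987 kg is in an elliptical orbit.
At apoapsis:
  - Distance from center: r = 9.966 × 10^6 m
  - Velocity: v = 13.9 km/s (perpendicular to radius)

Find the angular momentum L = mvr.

Convert to SI: v = 13.9 km/s = 13900 m/s.
Since v is perpendicular to r, L = m · v · r.
L = 6987 · 13900 · 9.966e+06 kg·m²/s ≈ 9.679e+14 kg·m²/s.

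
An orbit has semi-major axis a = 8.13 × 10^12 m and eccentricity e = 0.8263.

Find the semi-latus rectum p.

p = a (1 − e²).
p = 8.13e+12 · (1 − (0.8263)²) = 8.13e+12 · 0.317228 ≈ 2.579e+12 m = 2.579 × 10^12 m.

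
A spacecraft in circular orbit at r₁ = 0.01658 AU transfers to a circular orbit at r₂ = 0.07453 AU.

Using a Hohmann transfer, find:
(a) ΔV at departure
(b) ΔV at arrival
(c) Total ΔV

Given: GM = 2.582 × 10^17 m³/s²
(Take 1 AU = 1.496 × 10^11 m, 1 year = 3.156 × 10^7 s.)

Convert to SI: r₁ = 0.01658 AU = 2.48037e+09 m; r₂ = 0.07453 AU = 1.11497e+10 m.
Transfer semi-major axis: a_t = (r₁ + r₂)/2 = (2.48037e+09 + 1.11497e+10)/2 = 6.81503e+09 m.
Circular speeds: v₁ = √(GM/r₁) = 10202.8 m/s, v₂ = √(GM/r₂) = 4812.23 m/s.
Transfer speeds (vis-viva v² = GM(2/r − 1/a_t)): v₁ᵗ = 13050.2 m/s, v₂ᵗ = 2903.16 m/s.
(a) ΔV₁ = |v₁ᵗ − v₁| ≈ 2847 m/s = 0.6007 AU/year.
(b) ΔV₂ = |v₂ − v₂ᵗ| ≈ 1909 m/s = 0.4027 AU/year.
(c) ΔV_total = ΔV₁ + ΔV₂ ≈ 4756 m/s = 1.003 AU/year.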